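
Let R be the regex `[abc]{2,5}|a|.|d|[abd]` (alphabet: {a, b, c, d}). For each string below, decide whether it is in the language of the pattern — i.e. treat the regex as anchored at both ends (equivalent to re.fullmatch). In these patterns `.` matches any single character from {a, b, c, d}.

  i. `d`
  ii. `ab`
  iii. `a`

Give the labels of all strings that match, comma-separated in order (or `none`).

i, ii, iii

i → match
ii → match
iii → match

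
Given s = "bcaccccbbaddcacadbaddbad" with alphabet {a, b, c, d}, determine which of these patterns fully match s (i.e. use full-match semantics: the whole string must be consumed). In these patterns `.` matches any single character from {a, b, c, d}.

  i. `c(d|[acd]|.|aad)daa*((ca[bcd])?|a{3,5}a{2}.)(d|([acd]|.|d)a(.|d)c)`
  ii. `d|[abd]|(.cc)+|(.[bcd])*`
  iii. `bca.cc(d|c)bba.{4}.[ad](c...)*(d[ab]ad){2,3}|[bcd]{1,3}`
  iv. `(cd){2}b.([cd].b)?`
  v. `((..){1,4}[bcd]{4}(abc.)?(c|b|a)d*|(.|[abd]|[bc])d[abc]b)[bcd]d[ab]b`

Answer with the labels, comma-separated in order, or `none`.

iii

i → no match — must start with "c"
ii → no match
iii → match
iv → no match — must start with "cd"
v → no match — must end with "b"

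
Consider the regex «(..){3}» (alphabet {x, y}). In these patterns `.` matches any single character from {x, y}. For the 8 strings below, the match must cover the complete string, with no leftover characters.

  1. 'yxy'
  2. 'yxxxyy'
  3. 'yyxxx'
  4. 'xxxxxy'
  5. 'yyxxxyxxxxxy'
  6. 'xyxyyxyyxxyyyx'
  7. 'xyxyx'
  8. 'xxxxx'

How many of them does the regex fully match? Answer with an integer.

2

1. 'yxy' → no match
2. 'yxxxyy' → match
3. 'yyxxx' → no match
4. 'xxxxxy' → match
5. 'yyxxxyxxxxxy' → no match
6 → no match
7. 'xyxyx' → no match
8. 'xxxxx' → no match
Total matched: 2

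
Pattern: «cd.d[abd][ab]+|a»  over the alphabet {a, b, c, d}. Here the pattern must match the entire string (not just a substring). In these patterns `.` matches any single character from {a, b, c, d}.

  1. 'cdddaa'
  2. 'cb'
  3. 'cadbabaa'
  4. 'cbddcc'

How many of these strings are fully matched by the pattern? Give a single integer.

1 → match
2 → no match
3 → no match
4 → no match
Total matched: 1

1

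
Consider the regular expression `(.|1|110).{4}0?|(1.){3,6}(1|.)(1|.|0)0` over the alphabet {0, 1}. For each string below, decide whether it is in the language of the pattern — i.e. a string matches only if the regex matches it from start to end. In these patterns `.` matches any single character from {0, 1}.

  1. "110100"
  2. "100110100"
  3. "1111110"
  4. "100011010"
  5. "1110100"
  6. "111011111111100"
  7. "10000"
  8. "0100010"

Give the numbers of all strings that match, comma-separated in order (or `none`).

1, 6, 7

1. "110100" → match
2. "100110100" → no match
3. "1111110" → no match
4. "100011010" → no match
5. "1110100" → no match
6 → match
7. "10000" → match
8. "0100010" → no match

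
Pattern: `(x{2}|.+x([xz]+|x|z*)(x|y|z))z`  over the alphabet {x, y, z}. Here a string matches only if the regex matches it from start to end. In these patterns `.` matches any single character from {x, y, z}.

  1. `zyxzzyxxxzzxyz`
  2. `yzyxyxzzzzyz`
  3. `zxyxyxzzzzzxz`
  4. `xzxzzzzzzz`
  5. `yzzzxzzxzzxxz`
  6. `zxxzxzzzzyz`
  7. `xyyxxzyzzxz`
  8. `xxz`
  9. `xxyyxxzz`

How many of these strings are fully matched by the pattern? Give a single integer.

1 → match
2 → match
3 → match
4 → match
5 → match
6 → match
7 → no match
8 → match
9 → match
Total matched: 8

8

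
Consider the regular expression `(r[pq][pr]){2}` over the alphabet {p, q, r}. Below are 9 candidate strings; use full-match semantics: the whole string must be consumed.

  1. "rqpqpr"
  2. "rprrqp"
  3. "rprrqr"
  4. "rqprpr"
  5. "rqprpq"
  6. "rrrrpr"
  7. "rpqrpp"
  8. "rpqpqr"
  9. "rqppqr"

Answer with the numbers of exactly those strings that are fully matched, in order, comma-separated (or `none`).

2, 3, 4

1 → no match
2 → match
3 → match
4 → match
5 → no match
6 → no match
7 → no match
8 → no match
9 → no match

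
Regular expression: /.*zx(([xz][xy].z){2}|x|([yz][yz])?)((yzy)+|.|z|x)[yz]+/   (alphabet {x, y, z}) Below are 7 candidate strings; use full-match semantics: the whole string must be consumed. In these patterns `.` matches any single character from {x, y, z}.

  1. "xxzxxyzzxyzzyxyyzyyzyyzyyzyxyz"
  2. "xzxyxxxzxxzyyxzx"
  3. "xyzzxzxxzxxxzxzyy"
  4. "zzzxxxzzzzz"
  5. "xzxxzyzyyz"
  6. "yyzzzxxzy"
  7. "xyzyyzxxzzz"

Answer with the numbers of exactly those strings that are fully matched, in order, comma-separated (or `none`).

1 → no match
2 → no match
3 → match
4. "zzzxxxzzzzz" → match
5. "xzxxzyzyyz" → match
6. "yyzzzxxzy" → match
7. "xyzyyzxxzzz" → match

3, 4, 5, 6, 7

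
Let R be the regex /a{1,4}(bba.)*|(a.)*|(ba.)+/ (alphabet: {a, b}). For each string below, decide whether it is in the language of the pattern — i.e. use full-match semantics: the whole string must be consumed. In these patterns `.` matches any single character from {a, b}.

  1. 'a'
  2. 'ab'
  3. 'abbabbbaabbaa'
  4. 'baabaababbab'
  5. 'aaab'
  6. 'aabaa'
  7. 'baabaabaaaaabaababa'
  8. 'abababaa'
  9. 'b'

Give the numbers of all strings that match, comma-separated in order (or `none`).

1. 'a' → match
2. 'ab' → match
3 → match
4. 'baabaababbab' → match
5. 'aaab' → match
6. 'aabaa' → no match
7 → no match
8. 'abababaa' → match
9. 'b' → no match

1, 2, 3, 4, 5, 8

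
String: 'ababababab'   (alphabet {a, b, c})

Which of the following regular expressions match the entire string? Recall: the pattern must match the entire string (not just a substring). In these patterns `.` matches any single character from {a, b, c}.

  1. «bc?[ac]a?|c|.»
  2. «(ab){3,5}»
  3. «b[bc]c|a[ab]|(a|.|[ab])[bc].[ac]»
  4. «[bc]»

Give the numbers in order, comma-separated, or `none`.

1 → no match
2 → match
3 → no match
4 → no match

2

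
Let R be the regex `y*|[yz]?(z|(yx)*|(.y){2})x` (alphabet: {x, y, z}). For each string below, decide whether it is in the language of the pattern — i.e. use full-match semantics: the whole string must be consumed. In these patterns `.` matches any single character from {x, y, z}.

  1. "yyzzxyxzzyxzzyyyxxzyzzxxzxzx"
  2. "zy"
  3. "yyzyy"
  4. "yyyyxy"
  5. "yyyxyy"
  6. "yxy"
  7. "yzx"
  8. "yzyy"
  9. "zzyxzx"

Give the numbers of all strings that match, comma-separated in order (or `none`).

7

1 → no match
2 → no match
3 → no match
4 → no match
5 → no match
6 → no match
7 → match
8 → no match
9 → no match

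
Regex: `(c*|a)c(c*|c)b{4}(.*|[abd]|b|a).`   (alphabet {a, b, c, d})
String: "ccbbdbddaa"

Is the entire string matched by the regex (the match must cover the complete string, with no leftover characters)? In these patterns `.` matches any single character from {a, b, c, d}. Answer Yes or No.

No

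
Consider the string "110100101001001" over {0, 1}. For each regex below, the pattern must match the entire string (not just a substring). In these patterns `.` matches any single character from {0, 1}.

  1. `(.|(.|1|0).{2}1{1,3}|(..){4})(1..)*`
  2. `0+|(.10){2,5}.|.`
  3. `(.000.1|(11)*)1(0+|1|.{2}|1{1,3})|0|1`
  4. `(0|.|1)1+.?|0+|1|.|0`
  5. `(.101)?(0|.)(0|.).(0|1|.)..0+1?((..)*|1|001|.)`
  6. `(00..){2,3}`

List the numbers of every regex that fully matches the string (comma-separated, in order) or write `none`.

5

1 → no match
2 → no match
3 → no match
4 → no match
5 → match
6 → no match — must start with "00"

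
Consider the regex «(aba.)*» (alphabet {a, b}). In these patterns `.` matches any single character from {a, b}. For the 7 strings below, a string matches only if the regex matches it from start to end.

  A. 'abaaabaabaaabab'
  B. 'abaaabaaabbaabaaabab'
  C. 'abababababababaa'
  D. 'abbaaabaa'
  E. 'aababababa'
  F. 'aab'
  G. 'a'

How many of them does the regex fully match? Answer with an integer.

A → no match
B → no match
C → match
D → no match
E → no match
F → no match
G → no match
Total matched: 1

1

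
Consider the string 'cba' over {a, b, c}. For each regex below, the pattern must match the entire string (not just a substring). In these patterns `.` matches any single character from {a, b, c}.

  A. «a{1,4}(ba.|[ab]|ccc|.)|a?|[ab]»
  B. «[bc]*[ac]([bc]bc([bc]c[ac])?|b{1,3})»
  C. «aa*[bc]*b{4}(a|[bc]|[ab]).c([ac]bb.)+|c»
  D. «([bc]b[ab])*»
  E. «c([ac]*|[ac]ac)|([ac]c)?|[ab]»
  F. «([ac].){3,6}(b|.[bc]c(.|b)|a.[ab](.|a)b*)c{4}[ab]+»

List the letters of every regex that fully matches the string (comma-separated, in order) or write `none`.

D

A → no match
B → no match
C → no match
D → match
E → no match
F → no match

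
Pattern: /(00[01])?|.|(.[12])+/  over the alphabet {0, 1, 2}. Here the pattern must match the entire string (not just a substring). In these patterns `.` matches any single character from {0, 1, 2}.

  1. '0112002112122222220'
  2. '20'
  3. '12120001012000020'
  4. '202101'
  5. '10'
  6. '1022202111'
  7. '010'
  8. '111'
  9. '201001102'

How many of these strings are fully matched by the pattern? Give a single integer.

0

1 → no match
2 → no match
3 → no match
4 → no match
5 → no match
6 → no match
7 → no match
8 → no match
9 → no match
Total matched: 0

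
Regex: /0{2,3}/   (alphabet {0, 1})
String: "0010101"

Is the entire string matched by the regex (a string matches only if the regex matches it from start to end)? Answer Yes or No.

No

Every match must end with "0", but "0010101" does not.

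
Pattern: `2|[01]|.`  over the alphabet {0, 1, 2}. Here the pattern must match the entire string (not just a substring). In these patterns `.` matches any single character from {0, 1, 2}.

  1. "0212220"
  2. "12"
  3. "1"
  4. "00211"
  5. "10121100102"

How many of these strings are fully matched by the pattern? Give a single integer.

1

1 → no match
2 → no match
3 → match
4 → no match
5 → no match
Total matched: 1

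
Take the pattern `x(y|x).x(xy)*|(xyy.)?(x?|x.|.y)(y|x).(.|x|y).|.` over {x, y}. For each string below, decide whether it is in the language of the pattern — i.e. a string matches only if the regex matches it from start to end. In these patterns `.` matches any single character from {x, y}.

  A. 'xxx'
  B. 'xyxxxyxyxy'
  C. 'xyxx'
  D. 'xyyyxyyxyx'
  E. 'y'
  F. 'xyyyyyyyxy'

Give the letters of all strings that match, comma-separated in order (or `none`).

A → no match
B → match
C → match
D → match
E → match
F → match

B, C, D, E, F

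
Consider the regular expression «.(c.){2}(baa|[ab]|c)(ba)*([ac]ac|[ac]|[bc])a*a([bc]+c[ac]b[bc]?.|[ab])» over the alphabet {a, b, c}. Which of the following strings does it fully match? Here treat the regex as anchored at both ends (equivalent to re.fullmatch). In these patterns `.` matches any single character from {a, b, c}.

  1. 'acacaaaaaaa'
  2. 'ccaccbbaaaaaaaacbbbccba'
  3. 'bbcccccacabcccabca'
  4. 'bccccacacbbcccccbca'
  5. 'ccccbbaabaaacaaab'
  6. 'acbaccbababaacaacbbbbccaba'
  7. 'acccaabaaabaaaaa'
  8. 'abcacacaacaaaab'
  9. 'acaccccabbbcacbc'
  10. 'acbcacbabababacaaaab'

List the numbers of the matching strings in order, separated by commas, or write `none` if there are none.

1, 2, 4, 5, 10

1 → match
2 → match
3 → no match
4 → match
5 → match
6 → no match
7 → no match
8 → no match
9 → no match
10 → match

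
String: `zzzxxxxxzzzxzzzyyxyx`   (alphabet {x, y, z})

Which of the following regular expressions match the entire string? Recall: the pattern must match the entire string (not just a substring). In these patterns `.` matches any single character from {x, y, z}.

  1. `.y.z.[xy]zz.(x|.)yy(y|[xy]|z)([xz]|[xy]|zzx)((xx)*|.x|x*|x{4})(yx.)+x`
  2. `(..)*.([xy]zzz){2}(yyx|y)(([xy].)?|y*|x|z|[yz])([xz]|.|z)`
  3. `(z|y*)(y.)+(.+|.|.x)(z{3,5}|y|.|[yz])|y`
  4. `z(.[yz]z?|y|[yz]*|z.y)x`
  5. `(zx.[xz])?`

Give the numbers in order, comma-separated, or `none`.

1 → no match
2 → match
3 → no match
4 → no match
5 → no match

2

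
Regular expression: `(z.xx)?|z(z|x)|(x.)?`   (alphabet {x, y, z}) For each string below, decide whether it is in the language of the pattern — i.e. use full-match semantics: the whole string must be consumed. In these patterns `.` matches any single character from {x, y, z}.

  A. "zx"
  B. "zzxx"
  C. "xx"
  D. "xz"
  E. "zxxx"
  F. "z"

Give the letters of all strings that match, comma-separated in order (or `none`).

A, B, C, D, E

A → match
B → match
C → match
D → match
E → match
F → no match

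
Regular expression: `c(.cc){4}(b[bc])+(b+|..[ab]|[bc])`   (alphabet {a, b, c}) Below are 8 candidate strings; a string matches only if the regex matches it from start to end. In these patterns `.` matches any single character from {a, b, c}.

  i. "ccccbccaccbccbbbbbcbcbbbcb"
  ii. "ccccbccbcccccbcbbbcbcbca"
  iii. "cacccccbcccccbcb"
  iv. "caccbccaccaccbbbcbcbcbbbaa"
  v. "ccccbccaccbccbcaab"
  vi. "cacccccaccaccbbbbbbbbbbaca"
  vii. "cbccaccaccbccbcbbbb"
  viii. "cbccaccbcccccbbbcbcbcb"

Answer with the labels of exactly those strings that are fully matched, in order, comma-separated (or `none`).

i → match
ii → match
iii → match
iv → match
v → match
vi → match
vii → match
viii → match

i, ii, iii, iv, v, vi, vii, viii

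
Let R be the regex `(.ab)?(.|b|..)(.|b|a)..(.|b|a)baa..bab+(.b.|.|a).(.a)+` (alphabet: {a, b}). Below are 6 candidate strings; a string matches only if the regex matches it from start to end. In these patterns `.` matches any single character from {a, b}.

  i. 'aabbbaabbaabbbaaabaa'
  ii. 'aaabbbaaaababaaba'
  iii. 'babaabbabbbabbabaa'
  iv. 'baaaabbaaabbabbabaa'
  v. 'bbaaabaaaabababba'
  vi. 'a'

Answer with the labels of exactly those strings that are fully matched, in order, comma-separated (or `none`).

ii, iv, v

i → no match
ii → match
iii → no match
iv → match
v → match
vi. 'a' → no match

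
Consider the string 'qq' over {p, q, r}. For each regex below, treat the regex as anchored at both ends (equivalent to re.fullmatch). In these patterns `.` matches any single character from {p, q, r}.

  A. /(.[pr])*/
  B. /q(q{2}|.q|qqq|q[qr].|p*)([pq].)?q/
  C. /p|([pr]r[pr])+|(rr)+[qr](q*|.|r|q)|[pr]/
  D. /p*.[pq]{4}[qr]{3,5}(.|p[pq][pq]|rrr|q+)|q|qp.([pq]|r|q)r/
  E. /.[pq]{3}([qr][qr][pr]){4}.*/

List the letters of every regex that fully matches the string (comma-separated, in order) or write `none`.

B

A → no match
B → match
C → no match
D → no match
E → no match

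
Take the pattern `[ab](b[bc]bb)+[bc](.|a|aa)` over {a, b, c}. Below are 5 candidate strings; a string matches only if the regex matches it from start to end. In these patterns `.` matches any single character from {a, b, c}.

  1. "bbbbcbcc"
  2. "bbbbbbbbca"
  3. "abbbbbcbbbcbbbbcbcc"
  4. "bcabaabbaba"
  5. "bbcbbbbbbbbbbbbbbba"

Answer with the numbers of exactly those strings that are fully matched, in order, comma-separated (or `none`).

5

1 → no match
2 → no match
3 → no match
4 → no match
5 → match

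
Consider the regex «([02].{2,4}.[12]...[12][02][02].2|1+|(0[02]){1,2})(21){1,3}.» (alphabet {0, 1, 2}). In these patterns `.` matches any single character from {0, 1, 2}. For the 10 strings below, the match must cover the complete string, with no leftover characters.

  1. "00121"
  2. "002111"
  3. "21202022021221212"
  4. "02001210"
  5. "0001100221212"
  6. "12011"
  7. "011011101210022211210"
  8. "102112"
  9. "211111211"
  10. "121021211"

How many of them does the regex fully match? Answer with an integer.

1 → no match
2 → no match
3 → no match
4 → no match
5 → no match
6 → no match
7 → no match
8 → no match
9 → no match
10 → no match
Total matched: 0

0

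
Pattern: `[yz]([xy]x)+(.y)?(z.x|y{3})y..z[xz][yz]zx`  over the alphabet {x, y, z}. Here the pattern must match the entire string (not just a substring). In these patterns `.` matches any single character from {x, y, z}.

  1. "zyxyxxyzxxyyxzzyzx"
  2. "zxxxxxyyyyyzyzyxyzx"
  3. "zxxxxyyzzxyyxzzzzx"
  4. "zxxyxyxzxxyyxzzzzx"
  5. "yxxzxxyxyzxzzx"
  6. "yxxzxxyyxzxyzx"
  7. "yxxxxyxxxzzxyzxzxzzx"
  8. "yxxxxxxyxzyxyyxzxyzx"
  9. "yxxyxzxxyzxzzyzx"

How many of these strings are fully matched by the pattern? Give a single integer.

1 → match
2 → no match
3 → match
4 → match
5 → match
6 → match
7 → match
8 → match
9 → match
Total matched: 8

8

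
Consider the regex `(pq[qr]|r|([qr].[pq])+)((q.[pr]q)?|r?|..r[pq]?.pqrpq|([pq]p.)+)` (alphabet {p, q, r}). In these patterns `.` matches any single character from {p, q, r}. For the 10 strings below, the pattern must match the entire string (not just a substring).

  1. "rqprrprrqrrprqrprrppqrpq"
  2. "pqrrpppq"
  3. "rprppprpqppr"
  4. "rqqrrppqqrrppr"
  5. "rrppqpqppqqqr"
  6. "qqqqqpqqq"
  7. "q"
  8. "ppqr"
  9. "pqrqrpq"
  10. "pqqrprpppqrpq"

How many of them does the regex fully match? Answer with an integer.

1 → no match
2 → no match
3 → no match
4 → no match
5 → no match
6 → match
7 → no match
8 → no match
9 → match
10 → match
Total matched: 3

3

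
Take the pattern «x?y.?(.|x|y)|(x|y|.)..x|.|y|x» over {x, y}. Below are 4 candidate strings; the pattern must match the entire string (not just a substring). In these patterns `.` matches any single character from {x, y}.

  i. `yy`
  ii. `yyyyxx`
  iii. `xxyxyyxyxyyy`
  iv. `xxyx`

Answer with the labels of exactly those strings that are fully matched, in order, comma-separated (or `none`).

i → match
ii → no match
iii → no match
iv → match

i, iv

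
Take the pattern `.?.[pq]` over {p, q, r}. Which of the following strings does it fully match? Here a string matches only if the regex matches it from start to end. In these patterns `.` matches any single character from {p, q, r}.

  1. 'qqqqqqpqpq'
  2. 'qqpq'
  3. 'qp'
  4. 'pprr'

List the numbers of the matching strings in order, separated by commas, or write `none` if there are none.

1 → no match
2 → no match
3 → match
4 → no match

3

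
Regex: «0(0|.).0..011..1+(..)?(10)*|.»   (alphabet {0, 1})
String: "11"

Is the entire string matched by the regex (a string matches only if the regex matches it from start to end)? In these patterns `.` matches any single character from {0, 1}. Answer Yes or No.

No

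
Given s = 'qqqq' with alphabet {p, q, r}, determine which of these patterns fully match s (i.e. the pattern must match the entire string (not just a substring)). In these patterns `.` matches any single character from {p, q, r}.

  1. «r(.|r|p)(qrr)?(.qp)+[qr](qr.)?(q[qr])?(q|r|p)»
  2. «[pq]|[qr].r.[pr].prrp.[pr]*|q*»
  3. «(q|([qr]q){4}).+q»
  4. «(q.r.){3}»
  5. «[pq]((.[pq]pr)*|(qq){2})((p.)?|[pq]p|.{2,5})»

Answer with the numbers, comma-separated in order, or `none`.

2, 3, 5

1 → no match — must start with 'r'
2 → match
3 → match
4 → no match
5 → match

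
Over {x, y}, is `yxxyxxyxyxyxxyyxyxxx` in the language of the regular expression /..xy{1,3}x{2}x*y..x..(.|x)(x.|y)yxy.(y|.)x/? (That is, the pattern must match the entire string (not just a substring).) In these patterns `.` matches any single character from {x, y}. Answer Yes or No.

Yes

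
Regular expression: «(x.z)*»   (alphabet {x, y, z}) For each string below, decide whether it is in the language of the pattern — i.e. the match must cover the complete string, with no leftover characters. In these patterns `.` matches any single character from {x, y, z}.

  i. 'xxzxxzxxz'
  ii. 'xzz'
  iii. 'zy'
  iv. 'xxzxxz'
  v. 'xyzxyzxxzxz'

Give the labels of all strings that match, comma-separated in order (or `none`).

i, ii, iv

i → match
ii → match
iii → no match
iv → match
v → no match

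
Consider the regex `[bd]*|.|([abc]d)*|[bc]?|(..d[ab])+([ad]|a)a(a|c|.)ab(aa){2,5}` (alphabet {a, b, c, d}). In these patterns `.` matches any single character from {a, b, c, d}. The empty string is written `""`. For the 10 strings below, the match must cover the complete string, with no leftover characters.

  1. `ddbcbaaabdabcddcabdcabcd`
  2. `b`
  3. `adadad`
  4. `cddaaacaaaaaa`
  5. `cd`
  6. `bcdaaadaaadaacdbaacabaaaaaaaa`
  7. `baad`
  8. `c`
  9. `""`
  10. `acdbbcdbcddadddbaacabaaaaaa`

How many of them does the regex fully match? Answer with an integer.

1 → no match
2. `b` → match
3. `adadad` → match
4 → no match
5. `cd` → match
6 → match
7. `baad` → no match
8. `c` → match
9. `""` → match
10 → match
Total matched: 7

7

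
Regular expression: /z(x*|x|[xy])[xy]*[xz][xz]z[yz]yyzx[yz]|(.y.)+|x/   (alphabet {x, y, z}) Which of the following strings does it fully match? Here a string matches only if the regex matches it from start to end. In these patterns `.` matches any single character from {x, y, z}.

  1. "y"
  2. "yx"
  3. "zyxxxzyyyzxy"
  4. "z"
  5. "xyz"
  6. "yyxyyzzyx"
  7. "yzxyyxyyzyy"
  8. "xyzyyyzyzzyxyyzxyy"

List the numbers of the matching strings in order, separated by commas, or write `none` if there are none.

1. "y" → no match
2. "yx" → no match
3. "zyxxxzyyyzxy" → match
4. "z" → no match
5. "xyz" → match
6. "yyxyyzzyx" → match
7. "yzxyyxyyzyy" → no match
8 → match

3, 5, 6, 8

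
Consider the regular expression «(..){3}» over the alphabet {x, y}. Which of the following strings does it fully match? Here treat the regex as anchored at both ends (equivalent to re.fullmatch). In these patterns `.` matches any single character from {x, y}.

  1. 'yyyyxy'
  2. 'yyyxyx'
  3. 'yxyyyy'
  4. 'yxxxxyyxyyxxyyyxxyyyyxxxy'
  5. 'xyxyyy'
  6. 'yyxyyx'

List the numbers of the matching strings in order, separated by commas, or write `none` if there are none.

1. 'yyyyxy' → match
2. 'yyyxyx' → match
3. 'yxyyyy' → match
4 → no match
5. 'xyxyyy' → match
6. 'yyxyyx' → match

1, 2, 3, 5, 6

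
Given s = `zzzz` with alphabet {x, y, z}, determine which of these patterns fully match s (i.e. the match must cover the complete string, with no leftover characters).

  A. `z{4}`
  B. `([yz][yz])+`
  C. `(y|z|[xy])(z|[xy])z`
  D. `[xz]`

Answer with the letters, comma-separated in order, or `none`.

A, B

A → match
B → match
C → no match
D → no match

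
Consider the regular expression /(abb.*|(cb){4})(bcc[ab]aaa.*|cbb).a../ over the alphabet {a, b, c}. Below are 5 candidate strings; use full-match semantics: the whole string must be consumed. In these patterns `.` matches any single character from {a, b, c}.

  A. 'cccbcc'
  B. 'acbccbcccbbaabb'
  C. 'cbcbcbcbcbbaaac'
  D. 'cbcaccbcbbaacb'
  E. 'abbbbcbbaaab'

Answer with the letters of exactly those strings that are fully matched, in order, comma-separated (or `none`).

A → no match
B → no match
C → match
D → no match
E → match

C, E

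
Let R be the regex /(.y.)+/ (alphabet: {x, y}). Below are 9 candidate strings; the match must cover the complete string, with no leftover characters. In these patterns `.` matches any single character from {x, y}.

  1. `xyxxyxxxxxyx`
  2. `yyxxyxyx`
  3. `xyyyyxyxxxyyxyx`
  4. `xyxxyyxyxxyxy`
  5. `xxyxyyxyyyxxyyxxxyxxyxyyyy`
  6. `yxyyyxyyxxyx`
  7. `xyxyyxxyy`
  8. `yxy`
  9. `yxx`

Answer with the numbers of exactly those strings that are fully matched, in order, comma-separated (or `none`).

7

1. `xyxxyxxxxxyx` → no match
2. `yyxxyxyx` → no match
3 → no match
4 → no match
5 → no match
6. `yxyyyxyyxxyx` → no match
7. `xyxyyxxyy` → match
8. `yxy` → no match
9. `yxx` → no match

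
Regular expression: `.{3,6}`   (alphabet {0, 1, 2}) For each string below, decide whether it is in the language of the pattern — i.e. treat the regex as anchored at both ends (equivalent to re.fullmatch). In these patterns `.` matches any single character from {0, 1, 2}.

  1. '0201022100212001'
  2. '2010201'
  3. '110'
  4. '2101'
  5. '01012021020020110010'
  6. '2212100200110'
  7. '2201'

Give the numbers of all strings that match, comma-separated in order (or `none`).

1 → no match
2 → no match
3 → match
4 → match
5 → no match
6 → no match
7 → match

3, 4, 7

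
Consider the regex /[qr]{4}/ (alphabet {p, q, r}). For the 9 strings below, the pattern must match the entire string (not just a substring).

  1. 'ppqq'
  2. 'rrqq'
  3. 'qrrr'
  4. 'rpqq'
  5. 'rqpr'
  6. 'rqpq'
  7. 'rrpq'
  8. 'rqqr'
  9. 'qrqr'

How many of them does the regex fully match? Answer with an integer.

1 → no match
2 → match
3 → match
4 → no match
5 → no match
6 → no match
7 → no match
8 → match
9 → match
Total matched: 4

4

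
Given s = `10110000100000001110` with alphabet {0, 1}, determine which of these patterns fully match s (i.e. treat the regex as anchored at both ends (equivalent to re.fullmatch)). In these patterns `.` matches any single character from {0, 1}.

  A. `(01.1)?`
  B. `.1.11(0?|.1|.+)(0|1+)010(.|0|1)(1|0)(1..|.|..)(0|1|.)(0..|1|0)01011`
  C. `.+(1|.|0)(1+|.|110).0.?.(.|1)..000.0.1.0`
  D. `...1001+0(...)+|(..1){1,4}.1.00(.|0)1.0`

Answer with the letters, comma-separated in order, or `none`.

C

A → no match
B → no match — must end with `01011`
C → match
D → no match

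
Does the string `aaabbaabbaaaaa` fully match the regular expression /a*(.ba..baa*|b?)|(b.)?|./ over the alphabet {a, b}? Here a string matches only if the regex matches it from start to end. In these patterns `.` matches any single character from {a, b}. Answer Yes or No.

Yes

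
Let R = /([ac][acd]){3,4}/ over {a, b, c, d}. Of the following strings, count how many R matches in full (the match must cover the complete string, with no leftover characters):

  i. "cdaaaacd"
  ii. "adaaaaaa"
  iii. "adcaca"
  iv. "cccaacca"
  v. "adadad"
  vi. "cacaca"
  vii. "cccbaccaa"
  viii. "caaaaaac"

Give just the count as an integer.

7

i → match
ii → match
iii → match
iv → match
v → match
vi → match
vii → no match
viii → match
Total matched: 7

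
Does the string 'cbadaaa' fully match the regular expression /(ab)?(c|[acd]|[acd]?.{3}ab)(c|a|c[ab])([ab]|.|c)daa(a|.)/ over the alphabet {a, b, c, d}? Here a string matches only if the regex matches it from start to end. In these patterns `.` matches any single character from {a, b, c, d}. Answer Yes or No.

No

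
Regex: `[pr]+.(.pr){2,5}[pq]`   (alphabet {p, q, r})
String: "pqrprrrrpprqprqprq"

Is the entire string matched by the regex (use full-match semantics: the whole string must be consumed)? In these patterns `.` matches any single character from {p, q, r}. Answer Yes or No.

No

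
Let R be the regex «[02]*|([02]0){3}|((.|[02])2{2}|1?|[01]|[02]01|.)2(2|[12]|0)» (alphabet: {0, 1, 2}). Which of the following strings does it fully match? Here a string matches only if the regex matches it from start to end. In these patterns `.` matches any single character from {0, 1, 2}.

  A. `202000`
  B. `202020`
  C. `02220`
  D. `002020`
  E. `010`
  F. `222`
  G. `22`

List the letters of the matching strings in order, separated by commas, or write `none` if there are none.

A → match
B → match
C → match
D → match
E → no match
F → match
G → match

A, B, C, D, F, G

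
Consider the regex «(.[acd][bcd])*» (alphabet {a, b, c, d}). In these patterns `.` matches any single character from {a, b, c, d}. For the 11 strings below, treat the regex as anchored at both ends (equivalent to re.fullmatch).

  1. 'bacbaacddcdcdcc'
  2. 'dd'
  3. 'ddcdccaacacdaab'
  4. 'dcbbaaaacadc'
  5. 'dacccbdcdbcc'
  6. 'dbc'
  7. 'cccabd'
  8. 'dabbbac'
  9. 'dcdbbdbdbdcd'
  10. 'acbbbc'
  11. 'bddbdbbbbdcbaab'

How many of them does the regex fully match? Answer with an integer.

1 → no match
2 → no match
3 → match
4 → no match
5 → match
6 → no match
7 → no match
8 → no match
9 → no match
10 → no match
11 → no match
Total matched: 2

2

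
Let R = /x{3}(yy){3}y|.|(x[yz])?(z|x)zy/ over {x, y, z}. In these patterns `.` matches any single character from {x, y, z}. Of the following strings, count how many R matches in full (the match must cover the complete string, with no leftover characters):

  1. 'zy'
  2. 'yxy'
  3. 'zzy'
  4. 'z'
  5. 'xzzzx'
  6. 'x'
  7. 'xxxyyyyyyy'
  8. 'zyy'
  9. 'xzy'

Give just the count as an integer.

5

1 → no match
2 → no match
3 → match
4 → match
5 → no match
6 → match
7 → match
8 → no match
9 → match
Total matched: 5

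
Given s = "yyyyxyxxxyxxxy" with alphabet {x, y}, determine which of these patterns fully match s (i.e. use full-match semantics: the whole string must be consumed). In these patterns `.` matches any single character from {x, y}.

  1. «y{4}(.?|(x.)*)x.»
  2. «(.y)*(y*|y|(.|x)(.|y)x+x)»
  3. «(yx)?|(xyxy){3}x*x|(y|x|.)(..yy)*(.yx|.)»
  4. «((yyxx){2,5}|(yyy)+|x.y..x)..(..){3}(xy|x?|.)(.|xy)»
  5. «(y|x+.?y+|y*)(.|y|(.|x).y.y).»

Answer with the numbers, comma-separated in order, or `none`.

1 → match
2 → no match
3 → no match
4 → match
5 → no match

1, 4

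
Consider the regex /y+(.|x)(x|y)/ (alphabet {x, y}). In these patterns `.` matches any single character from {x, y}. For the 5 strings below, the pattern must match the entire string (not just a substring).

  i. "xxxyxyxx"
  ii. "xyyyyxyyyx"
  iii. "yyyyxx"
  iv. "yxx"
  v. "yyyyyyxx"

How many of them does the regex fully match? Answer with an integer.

i → no match — must start with "y"
ii → no match — must start with "y"
iii → match
iv → match
v → match
Total matched: 3

3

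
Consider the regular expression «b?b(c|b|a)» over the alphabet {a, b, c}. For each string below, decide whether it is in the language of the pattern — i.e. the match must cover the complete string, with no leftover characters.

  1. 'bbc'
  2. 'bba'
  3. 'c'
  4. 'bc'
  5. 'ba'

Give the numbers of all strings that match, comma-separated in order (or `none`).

1, 2, 4, 5

1 → match
2 → match
3 → no match
4 → match
5 → match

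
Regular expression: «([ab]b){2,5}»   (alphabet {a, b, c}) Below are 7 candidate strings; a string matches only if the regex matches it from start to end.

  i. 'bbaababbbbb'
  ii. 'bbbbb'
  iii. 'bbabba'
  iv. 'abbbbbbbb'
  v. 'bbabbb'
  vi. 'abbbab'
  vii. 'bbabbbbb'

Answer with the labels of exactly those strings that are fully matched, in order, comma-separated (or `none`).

v, vi, vii

i. 'bbaababbbbb' → no match
ii. 'bbbbb' → no match
iii. 'bbabba' → no match — must end with 'b'
iv. 'abbbbbbbb' → no match
v. 'bbabbb' → match
vi. 'abbbab' → match
vii. 'bbabbbbb' → match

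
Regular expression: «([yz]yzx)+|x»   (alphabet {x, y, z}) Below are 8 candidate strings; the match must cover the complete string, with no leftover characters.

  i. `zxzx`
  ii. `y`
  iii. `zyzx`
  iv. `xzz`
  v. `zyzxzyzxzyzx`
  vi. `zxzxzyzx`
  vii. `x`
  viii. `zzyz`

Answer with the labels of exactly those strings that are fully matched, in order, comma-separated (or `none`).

i. `zxzx` → no match
ii. `y` → no match
iii. `zyzx` → match
iv. `xzz` → no match
v. `zyzxzyzxzyzx` → match
vi. `zxzxzyzx` → no match
vii. `x` → match
viii. `zzyz` → no match

iii, v, vii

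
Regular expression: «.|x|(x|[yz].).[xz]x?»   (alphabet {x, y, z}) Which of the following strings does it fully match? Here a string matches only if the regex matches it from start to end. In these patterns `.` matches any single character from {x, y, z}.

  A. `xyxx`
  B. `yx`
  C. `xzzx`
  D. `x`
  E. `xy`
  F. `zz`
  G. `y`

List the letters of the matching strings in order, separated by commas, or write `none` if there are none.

A, C, D, G

A → match
B → no match
C → match
D → match
E → no match
F → no match
G → match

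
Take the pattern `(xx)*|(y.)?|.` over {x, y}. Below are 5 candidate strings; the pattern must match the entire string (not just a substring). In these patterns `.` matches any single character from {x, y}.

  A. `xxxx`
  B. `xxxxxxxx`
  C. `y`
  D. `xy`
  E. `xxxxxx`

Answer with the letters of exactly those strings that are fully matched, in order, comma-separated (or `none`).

A. `xxxx` → match
B. `xxxxxxxx` → match
C. `y` → match
D. `xy` → no match
E. `xxxxxx` → match

A, B, C, E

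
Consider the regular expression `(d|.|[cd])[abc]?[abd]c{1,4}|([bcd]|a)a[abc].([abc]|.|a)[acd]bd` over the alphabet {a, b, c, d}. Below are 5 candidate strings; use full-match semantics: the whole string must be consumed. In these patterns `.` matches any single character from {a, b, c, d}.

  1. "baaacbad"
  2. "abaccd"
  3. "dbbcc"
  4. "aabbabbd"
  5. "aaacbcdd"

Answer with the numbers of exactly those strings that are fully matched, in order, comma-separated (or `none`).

3

1 → no match
2 → no match
3 → match
4 → no match
5 → no match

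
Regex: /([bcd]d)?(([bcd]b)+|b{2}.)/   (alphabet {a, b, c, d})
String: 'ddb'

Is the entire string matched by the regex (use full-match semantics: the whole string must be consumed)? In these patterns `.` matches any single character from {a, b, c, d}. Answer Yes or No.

No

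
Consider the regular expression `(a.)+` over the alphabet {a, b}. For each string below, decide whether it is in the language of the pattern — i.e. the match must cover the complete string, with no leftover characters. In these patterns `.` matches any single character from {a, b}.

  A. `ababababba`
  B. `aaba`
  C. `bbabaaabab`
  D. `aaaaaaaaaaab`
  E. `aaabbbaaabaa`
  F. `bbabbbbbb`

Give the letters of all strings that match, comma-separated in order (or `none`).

D

A → no match
B → no match
C → no match — must start with `a`
D → match
E → no match
F → no match — must start with `a`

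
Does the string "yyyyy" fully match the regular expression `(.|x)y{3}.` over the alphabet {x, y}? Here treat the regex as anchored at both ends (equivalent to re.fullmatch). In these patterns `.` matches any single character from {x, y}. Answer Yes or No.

Yes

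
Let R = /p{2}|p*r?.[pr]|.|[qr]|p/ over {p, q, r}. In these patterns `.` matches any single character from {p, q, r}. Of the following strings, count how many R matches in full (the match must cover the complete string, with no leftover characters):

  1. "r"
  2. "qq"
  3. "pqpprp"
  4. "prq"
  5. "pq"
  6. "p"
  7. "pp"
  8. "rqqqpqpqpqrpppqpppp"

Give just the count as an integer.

1. "r" → match
2. "qq" → no match
3. "pqpprp" → no match
4. "prq" → no match
5. "pq" → no match
6. "p" → match
7. "pp" → match
8 → no match
Total matched: 3

3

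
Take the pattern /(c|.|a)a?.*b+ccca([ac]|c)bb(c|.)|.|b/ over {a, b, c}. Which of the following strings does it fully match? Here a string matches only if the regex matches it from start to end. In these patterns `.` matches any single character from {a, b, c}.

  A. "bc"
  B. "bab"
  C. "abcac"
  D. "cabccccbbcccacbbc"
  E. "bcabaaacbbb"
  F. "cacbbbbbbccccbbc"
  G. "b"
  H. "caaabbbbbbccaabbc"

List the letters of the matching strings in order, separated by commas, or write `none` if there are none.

A → no match
B → no match
C → no match
D → match
E → no match
F → no match
G → match
H → no match

D, G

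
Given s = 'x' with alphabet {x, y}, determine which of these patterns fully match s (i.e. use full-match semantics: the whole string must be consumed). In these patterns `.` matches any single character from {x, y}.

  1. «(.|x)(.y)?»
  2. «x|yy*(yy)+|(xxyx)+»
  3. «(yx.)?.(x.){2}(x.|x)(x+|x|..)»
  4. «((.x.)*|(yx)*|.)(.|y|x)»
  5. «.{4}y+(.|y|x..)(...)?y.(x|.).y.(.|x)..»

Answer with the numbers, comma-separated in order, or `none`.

1 → match
2 → match
3 → no match
4 → match
5 → no match

1, 2, 4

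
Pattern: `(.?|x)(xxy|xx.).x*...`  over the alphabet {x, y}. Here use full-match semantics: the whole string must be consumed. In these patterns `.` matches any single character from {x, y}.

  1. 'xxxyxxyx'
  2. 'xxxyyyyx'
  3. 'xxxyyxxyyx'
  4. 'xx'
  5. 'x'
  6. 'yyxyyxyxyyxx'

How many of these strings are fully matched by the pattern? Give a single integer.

3

1. 'xxxyxxyx' → match
2. 'xxxyyyyx' → match
3. 'xxxyyxxyyx' → match
4. 'xx' → no match
5. 'x' → no match
6. 'yyxyyxyxyyxx' → no match
Total matched: 3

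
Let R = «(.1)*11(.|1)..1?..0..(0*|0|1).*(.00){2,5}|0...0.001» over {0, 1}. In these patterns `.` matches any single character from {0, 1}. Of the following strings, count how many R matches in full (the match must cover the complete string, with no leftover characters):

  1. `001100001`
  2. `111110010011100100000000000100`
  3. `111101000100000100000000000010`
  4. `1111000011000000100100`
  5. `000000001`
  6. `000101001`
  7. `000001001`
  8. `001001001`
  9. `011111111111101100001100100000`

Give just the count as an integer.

1 → match
2 → match
3 → no match
4 → match
5 → match
6 → match
7 → match
8 → match
9 → match
Total matched: 8

8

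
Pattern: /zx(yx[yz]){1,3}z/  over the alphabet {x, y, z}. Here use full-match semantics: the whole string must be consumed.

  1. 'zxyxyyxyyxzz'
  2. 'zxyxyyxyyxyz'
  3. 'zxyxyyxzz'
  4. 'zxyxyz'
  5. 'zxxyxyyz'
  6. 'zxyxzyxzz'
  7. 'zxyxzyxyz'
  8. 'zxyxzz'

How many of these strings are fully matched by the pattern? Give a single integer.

7

1. 'zxyxyyxyyxzz' → match
2. 'zxyxyyxyyxyz' → match
3. 'zxyxyyxzz' → match
4. 'zxyxyz' → match
5. 'zxxyxyyz' → no match — must start with 'zxyx'
6. 'zxyxzyxzz' → match
7. 'zxyxzyxyz' → match
8. 'zxyxzz' → match
Total matched: 7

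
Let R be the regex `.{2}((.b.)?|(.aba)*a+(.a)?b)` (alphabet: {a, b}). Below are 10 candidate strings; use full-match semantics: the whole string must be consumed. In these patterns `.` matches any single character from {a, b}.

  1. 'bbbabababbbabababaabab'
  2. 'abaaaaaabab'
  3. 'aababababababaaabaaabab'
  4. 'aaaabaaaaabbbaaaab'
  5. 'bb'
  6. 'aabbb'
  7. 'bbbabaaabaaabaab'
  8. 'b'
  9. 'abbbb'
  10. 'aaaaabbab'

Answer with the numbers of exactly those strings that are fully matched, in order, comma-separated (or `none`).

2, 3, 5, 6, 7, 9

1 → no match
2. 'abaaaaaabab' → match
3 → match
4 → no match
5. 'bb' → match
6. 'aabbb' → match
7 → match
8. 'b' → no match
9. 'abbbb' → match
10. 'aaaaabbab' → no match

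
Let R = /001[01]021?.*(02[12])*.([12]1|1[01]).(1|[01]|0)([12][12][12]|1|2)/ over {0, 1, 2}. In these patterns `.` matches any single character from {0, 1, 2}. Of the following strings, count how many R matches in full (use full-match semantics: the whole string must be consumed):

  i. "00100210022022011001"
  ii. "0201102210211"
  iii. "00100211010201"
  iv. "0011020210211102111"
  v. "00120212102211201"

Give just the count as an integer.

i → match
ii → no match — must start with "001"
iii → match
iv → no match
v → no match
Total matched: 2

2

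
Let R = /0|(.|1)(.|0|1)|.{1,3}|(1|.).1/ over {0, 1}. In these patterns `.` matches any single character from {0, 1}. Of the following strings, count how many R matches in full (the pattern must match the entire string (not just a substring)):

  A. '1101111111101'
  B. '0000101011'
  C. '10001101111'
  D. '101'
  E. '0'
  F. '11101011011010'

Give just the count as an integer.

A → no match
B → no match
C → no match
D → match
E → match
F → no match
Total matched: 2

2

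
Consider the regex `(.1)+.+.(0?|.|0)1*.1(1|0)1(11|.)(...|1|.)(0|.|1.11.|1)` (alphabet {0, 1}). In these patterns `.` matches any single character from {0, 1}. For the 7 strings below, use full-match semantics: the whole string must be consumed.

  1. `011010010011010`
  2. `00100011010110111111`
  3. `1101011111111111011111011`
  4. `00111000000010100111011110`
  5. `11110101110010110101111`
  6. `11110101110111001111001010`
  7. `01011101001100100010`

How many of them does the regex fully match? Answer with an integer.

1 → no match
2 → no match
3 → match
4 → no match
5 → match
6 → no match
7 → no match
Total matched: 2

2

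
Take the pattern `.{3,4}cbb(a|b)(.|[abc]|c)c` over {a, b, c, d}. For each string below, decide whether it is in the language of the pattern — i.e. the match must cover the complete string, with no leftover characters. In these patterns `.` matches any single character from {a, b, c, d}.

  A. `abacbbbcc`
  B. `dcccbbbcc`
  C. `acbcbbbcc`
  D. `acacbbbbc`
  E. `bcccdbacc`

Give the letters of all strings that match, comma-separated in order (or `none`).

A, B, C, D

A → match
B → match
C → match
D → match
E → no match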